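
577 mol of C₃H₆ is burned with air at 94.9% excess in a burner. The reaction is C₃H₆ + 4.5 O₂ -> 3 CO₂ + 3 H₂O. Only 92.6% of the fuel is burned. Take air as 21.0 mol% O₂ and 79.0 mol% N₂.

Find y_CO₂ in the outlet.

0.0643

Stoichiometric O₂ = 4.5 × 577 = 2596 mol; O₂ fed = 2596 × 1.949 = 5061 mol.
N₂ fed = 5061 × 79/21 = 19040 mol.
Fuel reacted = 0.926 × 577 → ξ = 534.3 mol.
Outlet (n = n₀ + ν ξ):
  C₃H₆: 577 − 1(534.3) = 42.7
  O₂: 5061 − 4.5(534.3) = 2656
  N₂: 19040 (inert)
  CO₂: 0 + 3(534.3) = 1603
  H₂O: 0 + 3(534.3) = 1603
Total out = 24940 mol; y_CO₂ = 1603 / 24940 = 0.06426.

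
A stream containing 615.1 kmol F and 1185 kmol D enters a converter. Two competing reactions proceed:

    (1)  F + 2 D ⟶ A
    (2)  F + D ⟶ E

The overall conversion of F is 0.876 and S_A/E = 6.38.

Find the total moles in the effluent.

795 kmol

Conversion of F: F consumed = 0.876 × 615.1 = 538.8 kmol = 1ξ₁ + 1ξ₂.
Selectivity: 1ξ₁ / (1ξ₂) = 6.38 → ξ₁ = 6.38 ξ₂.
Substitute: (1·6.38 + 1) ξ₂ = 538.8 → ξ₂ = 73.01 kmol, ξ₁ = 465.8 kmol.
Outlet amounts (n = n₀ + Σ ν·ξ):
  F: 615.1 − 1(465.8) − 1(73.01) = 76.27
  D: 1185 − 2(465.8) − 1(73.01) = 180.4
  A: 0 + 1(465.8) = 465.8
  E: 0 + 1(73.01) = 73.01
Total out = 76.27 + 180.4 + 465.8 + 73.01 = 795.5 kmol.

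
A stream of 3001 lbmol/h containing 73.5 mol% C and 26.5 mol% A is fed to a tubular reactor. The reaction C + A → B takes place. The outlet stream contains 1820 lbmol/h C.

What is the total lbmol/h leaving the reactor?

For C: n = n₀ − 1ξ → 1820 = 2206 − 1ξ, giving ξ = 385.7 lbmol/h.
Outlet amounts (n = n₀ + ν ξ):
  C: 2206 − 1(385.7) = 1820
  A: 795.3 − 1(385.7) = 409.5
  B: 0 + 1(385.7) = 385.7
Total out = 1820 + 409.5 + 385.7 = 2615 lbmol/h.

2620 lbmol/h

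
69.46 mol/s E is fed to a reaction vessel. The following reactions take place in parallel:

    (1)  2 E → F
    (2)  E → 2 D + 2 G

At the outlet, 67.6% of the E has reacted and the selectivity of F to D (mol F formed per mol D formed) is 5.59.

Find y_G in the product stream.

Conversion of E: E consumed = 0.676 × 69.46 = 46.95 mol/s = 2ξ₁ + 1ξ₂.
Selectivity: 1ξ₁ / (2ξ₂) = 5.59 → ξ₁ = 11.18 ξ₂.
Substitute: (2·11.18 + 1) ξ₂ = 46.95 → ξ₂ = 2.01 mol/s, ξ₁ = 22.47 mol/s.
Outlet amounts (n = n₀ + Σ ν·ξ):
  E: 69.46 − 2(22.47) − 1(2.01) = 22.51
  F: 0 + 1(22.47) = 22.47
  D: 0 + 2(2.01) = 4.02
  G: 0 + 2(2.01) = 4.02
Total out = 53.02 mol/s; y_G = 4.02 / 53.02 = 0.07583.

0.0758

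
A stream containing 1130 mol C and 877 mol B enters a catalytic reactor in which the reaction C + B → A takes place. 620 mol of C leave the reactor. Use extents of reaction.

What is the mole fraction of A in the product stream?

0.341

For C: n = n₀ − 1ξ → 620 = 1130 − 1ξ, giving ξ = 510 mol.
Outlet amounts (n = n₀ + ν ξ):
  C: 1130 − 1(510) = 620
  B: 877 − 1(510) = 367
  A: 0 + 1(510) = 510
Total out = 1497 mol; y_A = 510 / 1497 = 0.3407.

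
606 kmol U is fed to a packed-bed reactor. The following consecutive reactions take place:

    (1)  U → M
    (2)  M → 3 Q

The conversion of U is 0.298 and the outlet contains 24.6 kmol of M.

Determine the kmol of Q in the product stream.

Conversion of U: U consumed = 1ξ₁ = 0.298 × 606 → ξ₁ = 180.6 kmol.
M balance: n_M = 0 + 1ξ₁ − 1ξ₂ = 24.6 → ξ₂ = (1·180.6 − 24.6)/1 = 156 kmol.
Outlet amounts (n = n₀ + Σ ν·ξ):
  U: 606 − 1(180.6) = 425.4
  M: 0 + 1(180.6) − 1(156) = 24.6
  Q: 0 + 3(156) = 468

468 kmol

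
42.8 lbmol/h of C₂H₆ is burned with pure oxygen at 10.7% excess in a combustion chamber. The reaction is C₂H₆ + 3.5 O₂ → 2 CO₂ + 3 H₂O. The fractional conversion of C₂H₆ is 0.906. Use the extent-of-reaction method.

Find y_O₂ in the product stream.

Stoichiometric O₂ = 3.5 × 42.8 = 149.8 lbmol/h; O₂ fed = 149.8 × 1.107 = 165.8 lbmol/h.
Fuel reacted = 0.906 × 42.8 → ξ = 38.78 lbmol/h.
Outlet (n = n₀ + ν ξ):
  C₂H₆: 42.8 − 1(38.78) = 4.023
  O₂: 165.8 − 3.5(38.78) = 30.11
  CO₂: 0 + 2(38.78) = 77.55
  H₂O: 0 + 3(38.78) = 116.3
Total out = 228 lbmol/h; y_O₂ = 30.11 / 228 = 0.1321.

0.132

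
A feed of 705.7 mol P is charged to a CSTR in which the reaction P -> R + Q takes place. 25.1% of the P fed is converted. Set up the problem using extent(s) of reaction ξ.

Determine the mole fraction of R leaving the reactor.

P reacted = 0.251 × 705.7 = 177.1 mol; ν_P = −1, so ξ = 177.1/1 = 177.1 mol.
Outlet amounts (n = n₀ + ν ξ):
  P: 705.7 − 1(177.1) = 528.6
  R: 0 + 1(177.1) = 177.1
  Q: 0 + 1(177.1) = 177.1
Total out = 882.8 mol; y_R = 177.1 / 882.8 = 0.2006.

0.201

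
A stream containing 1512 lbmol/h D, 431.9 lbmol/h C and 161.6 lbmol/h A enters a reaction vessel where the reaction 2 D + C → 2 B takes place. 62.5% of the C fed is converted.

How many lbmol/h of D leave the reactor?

C reacted = 0.625 × 431.9 = 269.9 lbmol/h; ν_C = −1, so ξ = 269.9/1 = 269.9 lbmol/h.
Outlet amounts (n = n₀ + ν ξ):
  D: 1512 − 2(269.9) = 972.1
  C: 431.9 − 1(269.9) = 162
  B: 0 + 2(269.9) = 539.9
  A: 161.6 (inert)

972 lbmol/h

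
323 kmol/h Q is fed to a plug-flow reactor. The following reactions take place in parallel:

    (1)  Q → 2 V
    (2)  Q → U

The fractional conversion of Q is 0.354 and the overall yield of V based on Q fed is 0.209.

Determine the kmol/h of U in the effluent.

Yield of V: 2ξ₁ / 323 = 0.209 → ξ₁ = 33.75 kmol/h.
Conversion of Q: 1ξ₁ + 1ξ₂ = 0.354 × 323 = 114.3 → ξ₂ = 80.59 kmol/h.
Outlet amounts (n = n₀ + Σ ν·ξ):
  Q: 323 − 1(33.75) − 1(80.59) = 208.7
  V: 0 + 2(33.75) = 67.51
  U: 0 + 1(80.59) = 80.59

80.6 kmol/h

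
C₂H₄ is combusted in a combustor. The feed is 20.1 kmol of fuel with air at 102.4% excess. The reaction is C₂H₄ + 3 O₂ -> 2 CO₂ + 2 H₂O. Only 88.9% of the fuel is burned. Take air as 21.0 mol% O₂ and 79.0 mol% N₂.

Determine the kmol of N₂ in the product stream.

Stoichiometric O₂ = 3 × 20.1 = 60.3 kmol; O₂ fed = 60.3 × 2.024 = 122 kmol.
N₂ fed = 122 × 79/21 = 459.1 kmol.
Fuel reacted = 0.889 × 20.1 → ξ = 17.87 kmol.
Outlet (n = n₀ + ν ξ):
  C₂H₄: 20.1 − 1(17.87) = 2.231
  O₂: 122 − 3(17.87) = 68.44
  N₂: 459.1 (inert)
  CO₂: 0 + 2(17.87) = 35.74
  H₂O: 0 + 2(17.87) = 35.74

459 kmol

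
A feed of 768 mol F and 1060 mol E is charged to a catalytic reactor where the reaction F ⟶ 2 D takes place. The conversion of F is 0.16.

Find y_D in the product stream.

0.126

F reacted = 0.16 × 768 = 122.9 mol; ν_F = −1, so ξ = 122.9/1 = 122.9 mol.
Outlet amounts (n = n₀ + ν ξ):
  F: 768 − 1(122.9) = 645.1
  D: 0 + 2(122.9) = 245.8
  E: 1060 (inert)
Total out = 1951 mol; y_D = 245.8 / 1951 = 0.126.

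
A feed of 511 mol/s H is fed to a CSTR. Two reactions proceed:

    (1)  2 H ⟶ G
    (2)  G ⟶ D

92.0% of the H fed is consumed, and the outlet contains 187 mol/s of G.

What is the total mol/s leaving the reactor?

Conversion of H: H consumed = 2ξ₁ = 0.92 × 511 → ξ₁ = 235.1 mol/s.
G balance: n_G = 0 + 1ξ₁ − 1ξ₂ = 187 → ξ₂ = (1·235.1 − 187)/1 = 48.06 mol/s.
Outlet amounts (n = n₀ + Σ ν·ξ):
  H: 511 − 2(235.1) = 40.88
  G: 0 + 1(235.1) − 1(48.06) = 187
  D: 0 + 1(48.06) = 48.06
Total out = 40.88 + 187 + 48.06 = 275.9 mol/s.

276 mol/s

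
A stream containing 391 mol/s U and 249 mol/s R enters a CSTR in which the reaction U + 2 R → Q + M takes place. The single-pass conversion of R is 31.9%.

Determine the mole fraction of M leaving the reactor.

0.0662

R reacted = 0.319 × 249 = 79.43 mol/s; ν_R = −2, so ξ = 79.43/2 = 39.72 mol/s.
Outlet amounts (n = n₀ + ν ξ):
  U: 391 − 1(39.72) = 351.3
  R: 249 − 2(39.72) = 169.6
  Q: 0 + 1(39.72) = 39.72
  M: 0 + 1(39.72) = 39.72
Total out = 600.3 mol/s; y_M = 39.72 / 600.3 = 0.06616.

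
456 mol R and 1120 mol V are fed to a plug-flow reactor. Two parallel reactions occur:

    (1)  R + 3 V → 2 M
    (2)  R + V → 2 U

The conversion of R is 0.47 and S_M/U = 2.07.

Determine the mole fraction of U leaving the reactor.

Conversion of R: R consumed = 0.47 × 456 = 214.3 mol = 1ξ₁ + 1ξ₂.
Selectivity: 2ξ₁ / (2ξ₂) = 2.07 → ξ₁ = 2.07 ξ₂.
Substitute: (1·2.07 + 1) ξ₂ = 214.3 → ξ₂ = 69.81 mol, ξ₁ = 144.5 mol.
Outlet amounts (n = n₀ + Σ ν·ξ):
  R: 456 − 1(144.5) − 1(69.81) = 241.7
  V: 1120 − 3(144.5) − 1(69.81) = 616.7
  M: 0 + 2(144.5) = 289
  U: 0 + 2(69.81) = 139.6
Total out = 1287 mol; y_U = 139.6 / 1287 = 0.1085.

0.108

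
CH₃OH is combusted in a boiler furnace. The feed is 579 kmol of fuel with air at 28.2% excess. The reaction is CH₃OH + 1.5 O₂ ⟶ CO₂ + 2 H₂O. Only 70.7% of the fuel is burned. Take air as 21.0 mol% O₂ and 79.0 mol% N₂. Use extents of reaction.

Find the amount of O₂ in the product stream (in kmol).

Stoichiometric O₂ = 1.5 × 579 = 868.5 kmol; O₂ fed = 868.5 × 1.282 = 1113 kmol.
N₂ fed = 1113 × 79/21 = 4189 kmol.
Fuel reacted = 0.707 × 579 → ξ = 409.4 kmol.
Outlet (n = n₀ + ν ξ):
  CH₃OH: 579 − 1(409.4) = 169.6
  O₂: 1113 − 1.5(409.4) = 499.4
  N₂: 4189 (inert)
  CO₂: 0 + 1(409.4) = 409.4
  H₂O: 0 + 2(409.4) = 818.7

499 kmol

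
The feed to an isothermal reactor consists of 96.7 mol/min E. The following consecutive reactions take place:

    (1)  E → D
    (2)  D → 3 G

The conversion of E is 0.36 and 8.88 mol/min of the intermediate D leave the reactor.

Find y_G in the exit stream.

Conversion of E: E consumed = 1ξ₁ = 0.36 × 96.7 → ξ₁ = 34.81 mol/min.
D balance: n_D = 0 + 1ξ₁ − 1ξ₂ = 8.88 → ξ₂ = (1·34.81 − 8.88)/1 = 25.93 mol/min.
Outlet amounts (n = n₀ + Σ ν·ξ):
  E: 96.7 − 1(34.81) = 61.89
  D: 0 + 1(34.81) − 1(25.93) = 8.88
  G: 0 + 3(25.93) = 77.8
Total out = 148.6 mol/min; y_G = 77.8 / 148.6 = 0.5237.

0.524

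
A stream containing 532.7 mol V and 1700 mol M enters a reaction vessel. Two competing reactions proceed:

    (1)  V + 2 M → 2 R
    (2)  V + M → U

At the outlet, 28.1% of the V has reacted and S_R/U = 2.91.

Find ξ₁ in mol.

Conversion of V: V consumed = 0.281 × 532.7 = 149.7 mol = 1ξ₁ + 1ξ₂.
Selectivity: 2ξ₁ / (1ξ₂) = 2.91 → ξ₁ = 1.455 ξ₂.
Substitute: (1·1.455 + 1) ξ₂ = 149.7 → ξ₂ = 60.97 mol, ξ₁ = 88.72 mol.
Outlet amounts (n = n₀ + Σ ν·ξ):
  V: 532.7 − 1(88.72) − 1(60.97) = 383
  M: 1700 − 2(88.72) − 1(60.97) = 1462
  R: 0 + 2(88.72) = 177.4
  U: 0 + 1(60.97) = 60.97

ξ₁ = 88.7 mol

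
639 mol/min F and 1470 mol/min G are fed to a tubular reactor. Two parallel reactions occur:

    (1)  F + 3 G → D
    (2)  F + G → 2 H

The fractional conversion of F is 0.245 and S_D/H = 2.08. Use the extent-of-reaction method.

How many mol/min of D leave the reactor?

126 mol/min

Conversion of F: F consumed = 0.245 × 639 = 156.6 mol/min = 1ξ₁ + 1ξ₂.
Selectivity: 1ξ₁ / (2ξ₂) = 2.08 → ξ₁ = 4.16 ξ₂.
Substitute: (1·4.16 + 1) ξ₂ = 156.6 → ξ₂ = 30.34 mol/min, ξ₁ = 126.2 mol/min.
Outlet amounts (n = n₀ + Σ ν·ξ):
  F: 639 − 1(126.2) − 1(30.34) = 482.4
  G: 1470 − 3(126.2) − 1(30.34) = 1061
  D: 0 + 1(126.2) = 126.2
  H: 0 + 2(30.34) = 60.68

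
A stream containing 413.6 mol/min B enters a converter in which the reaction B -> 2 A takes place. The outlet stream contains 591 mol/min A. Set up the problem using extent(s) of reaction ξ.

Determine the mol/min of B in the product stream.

For A: n = n₀ + 2ξ → 591 = 0 + 2ξ, giving ξ = 295.5 mol/min.
Outlet amounts (n = n₀ + ν ξ):
  B: 413.6 − 1(295.5) = 118.1
  A: 0 + 2(295.5) = 591

118 mol/min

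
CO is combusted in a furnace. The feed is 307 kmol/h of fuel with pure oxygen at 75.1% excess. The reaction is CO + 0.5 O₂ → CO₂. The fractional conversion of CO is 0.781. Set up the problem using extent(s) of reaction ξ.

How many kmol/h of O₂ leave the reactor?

149 kmol/h

Stoichiometric O₂ = 0.5 × 307 = 153.5 kmol/h; O₂ fed = 153.5 × 1.751 = 268.8 kmol/h.
Fuel reacted = 0.781 × 307 → ξ = 239.8 kmol/h.
Outlet (n = n₀ + ν ξ):
  CO: 307 − 1(239.8) = 67.23
  O₂: 268.8 − 0.5(239.8) = 148.9
  CO₂: 0 + 1(239.8) = 239.8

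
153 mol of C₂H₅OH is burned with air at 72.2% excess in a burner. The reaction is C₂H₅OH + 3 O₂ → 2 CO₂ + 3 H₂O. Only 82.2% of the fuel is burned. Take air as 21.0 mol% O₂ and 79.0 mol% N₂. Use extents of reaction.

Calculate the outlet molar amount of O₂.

Stoichiometric O₂ = 3 × 153 = 459 mol; O₂ fed = 459 × 1.722 = 790.4 mol.
N₂ fed = 790.4 × 79/21 = 2973 mol.
Fuel reacted = 0.822 × 153 → ξ = 125.8 mol.
Outlet (n = n₀ + ν ξ):
  C₂H₅OH: 153 − 1(125.8) = 27.23
  O₂: 790.4 − 3(125.8) = 413.1
  N₂: 2973 (inert)
  CO₂: 0 + 2(125.8) = 251.5
  H₂O: 0 + 3(125.8) = 377.3

413 mol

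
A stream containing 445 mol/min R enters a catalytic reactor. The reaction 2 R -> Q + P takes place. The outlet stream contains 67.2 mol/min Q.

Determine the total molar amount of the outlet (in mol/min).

445 mol/min

For Q: n = n₀ + 1ξ → 67.2 = 0 + 1ξ, giving ξ = 67.2 mol/min.
Outlet amounts (n = n₀ + ν ξ):
  R: 445 − 2(67.2) = 310.6
  Q: 0 + 1(67.2) = 67.2
  P: 0 + 1(67.2) = 67.2
Total out = 310.6 + 67.2 + 67.2 = 445 mol/min.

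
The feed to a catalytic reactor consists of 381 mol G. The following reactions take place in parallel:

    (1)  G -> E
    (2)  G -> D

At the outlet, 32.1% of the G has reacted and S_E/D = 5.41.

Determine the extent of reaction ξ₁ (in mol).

ξ₁ = 103 mol

Conversion of G: G consumed = 0.321 × 381 = 122.3 mol = 1ξ₁ + 1ξ₂.
Selectivity: 1ξ₁ / (1ξ₂) = 5.41 → ξ₁ = 5.41 ξ₂.
Substitute: (1·5.41 + 1) ξ₂ = 122.3 → ξ₂ = 19.08 mol, ξ₁ = 103.2 mol.
Outlet amounts (n = n₀ + Σ ν·ξ):
  G: 381 − 1(103.2) − 1(19.08) = 258.7
  E: 0 + 1(103.2) = 103.2
  D: 0 + 1(19.08) = 19.08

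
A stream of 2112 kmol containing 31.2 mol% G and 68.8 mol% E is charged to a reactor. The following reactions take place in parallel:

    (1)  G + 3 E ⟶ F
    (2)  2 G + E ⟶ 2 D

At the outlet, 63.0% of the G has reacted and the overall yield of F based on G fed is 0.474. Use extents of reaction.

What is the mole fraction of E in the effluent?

0.414

Yield of F: 1ξ₁ / 658.9 = 0.474 → ξ₁ = 312.3 kmol.
Conversion of G: 1ξ₁ + 2ξ₂ = 0.63 × 658.9 = 415.1 → ξ₂ = 51.4 kmol.
Outlet amounts (n = n₀ + Σ ν·ξ):
  G: 658.9 − 1(312.3) − 2(51.4) = 243.8
  E: 1453 − 3(312.3) − 1(51.4) = 464.6
  F: 0 + 1(312.3) = 312.3
  D: 0 + 2(51.4) = 102.8
Total out = 1124 kmol; y_E = 464.6 / 1124 = 0.4135.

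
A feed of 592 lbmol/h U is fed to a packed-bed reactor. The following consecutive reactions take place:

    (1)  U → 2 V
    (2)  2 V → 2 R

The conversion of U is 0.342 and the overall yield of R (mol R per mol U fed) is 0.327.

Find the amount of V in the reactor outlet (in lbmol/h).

Conversion of U: U consumed = 1ξ₁ = 0.342 × 592 → ξ₁ = 202.5 lbmol/h.
Yield of R: 2ξ₂ / 592 = 0.327 → ξ₂ = 96.79 lbmol/h.
Outlet amounts (n = n₀ + Σ ν·ξ):
  U: 592 − 1(202.5) = 389.5
  V: 0 + 2(202.5) − 2(96.79) = 211.3
  R: 0 + 2(96.79) = 193.6

211 lbmol/h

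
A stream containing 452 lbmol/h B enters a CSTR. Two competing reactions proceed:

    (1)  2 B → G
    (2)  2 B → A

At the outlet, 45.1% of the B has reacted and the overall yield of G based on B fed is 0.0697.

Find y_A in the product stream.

0.201

Yield of G: 1ξ₁ / 452 = 0.0697 → ξ₁ = 31.5 lbmol/h.
Conversion of B: 2ξ₁ + 2ξ₂ = 0.451 × 452 = 203.9 → ξ₂ = 70.42 lbmol/h.
Outlet amounts (n = n₀ + Σ ν·ξ):
  B: 452 − 2(31.5) − 2(70.42) = 248.1
  G: 0 + 1(31.5) = 31.5
  A: 0 + 1(70.42) = 70.42
Total out = 350.1 lbmol/h; y_A = 70.42 / 350.1 = 0.2012.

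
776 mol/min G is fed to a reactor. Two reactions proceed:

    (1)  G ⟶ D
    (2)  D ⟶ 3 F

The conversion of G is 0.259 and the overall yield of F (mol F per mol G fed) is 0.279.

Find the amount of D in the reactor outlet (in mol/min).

Conversion of G: G consumed = 1ξ₁ = 0.259 × 776 → ξ₁ = 201 mol/min.
Yield of F: 3ξ₂ / 776 = 0.279 → ξ₂ = 72.17 mol/min.
Outlet amounts (n = n₀ + Σ ν·ξ):
  G: 776 − 1(201) = 575
  D: 0 + 1(201) − 1(72.17) = 128.8
  F: 0 + 3(72.17) = 216.5

129 mol/min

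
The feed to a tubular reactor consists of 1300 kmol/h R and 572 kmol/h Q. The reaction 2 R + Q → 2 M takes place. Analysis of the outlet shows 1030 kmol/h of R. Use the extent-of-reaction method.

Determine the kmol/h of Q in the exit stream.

437 kmol/h

For R: n = n₀ − 2ξ → 1030 = 1300 − 2ξ, giving ξ = 135 kmol/h.
Outlet amounts (n = n₀ + ν ξ):
  R: 1300 − 2(135) = 1030
  Q: 572 − 1(135) = 437
  M: 0 + 2(135) = 270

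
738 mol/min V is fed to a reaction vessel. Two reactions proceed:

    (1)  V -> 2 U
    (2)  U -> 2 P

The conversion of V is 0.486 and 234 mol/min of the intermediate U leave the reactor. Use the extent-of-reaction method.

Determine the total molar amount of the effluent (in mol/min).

1580 mol/min

Conversion of V: V consumed = 1ξ₁ = 0.486 × 738 → ξ₁ = 358.7 mol/min.
U balance: n_U = 0 + 2ξ₁ − 1ξ₂ = 234 → ξ₂ = (2·358.7 − 234)/1 = 483.3 mol/min.
Outlet amounts (n = n₀ + Σ ν·ξ):
  V: 738 − 1(358.7) = 379.3
  U: 0 + 2(358.7) − 1(483.3) = 234
  P: 0 + 2(483.3) = 966.7
Total out = 379.3 + 234 + 966.7 = 1580 mol/min.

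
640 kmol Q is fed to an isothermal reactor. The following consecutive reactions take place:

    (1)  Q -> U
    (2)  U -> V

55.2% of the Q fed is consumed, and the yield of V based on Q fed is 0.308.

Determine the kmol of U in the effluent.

156 kmol

Conversion of Q: Q consumed = 1ξ₁ = 0.552 × 640 → ξ₁ = 353.3 kmol.
Yield of V: 1ξ₂ / 640 = 0.308 → ξ₂ = 197.1 kmol.
Outlet amounts (n = n₀ + Σ ν·ξ):
  Q: 640 − 1(353.3) = 286.7
  U: 0 + 1(353.3) − 1(197.1) = 156.2
  V: 0 + 1(197.1) = 197.1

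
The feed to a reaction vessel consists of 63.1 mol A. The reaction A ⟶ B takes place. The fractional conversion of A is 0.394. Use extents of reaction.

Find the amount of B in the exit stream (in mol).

A reacted = 0.394 × 63.1 = 24.86 mol; ν_A = −1, so ξ = 24.86/1 = 24.86 mol.
Outlet amounts (n = n₀ + ν ξ):
  A: 63.1 − 1(24.86) = 38.24
  B: 0 + 1(24.86) = 24.86

24.9 mol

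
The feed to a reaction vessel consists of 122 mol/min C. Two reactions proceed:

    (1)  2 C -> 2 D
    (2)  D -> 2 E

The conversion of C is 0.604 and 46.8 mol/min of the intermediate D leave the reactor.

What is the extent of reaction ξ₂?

ξ₂ = 26.9 mol/min

Conversion of C: C consumed = 2ξ₁ = 0.604 × 122 → ξ₁ = 36.84 mol/min.
D balance: n_D = 0 + 2ξ₁ − 1ξ₂ = 46.8 → ξ₂ = (2·36.84 − 46.8)/1 = 26.89 mol/min.
Outlet amounts (n = n₀ + Σ ν·ξ):
  C: 122 − 2(36.84) = 48.31
  D: 0 + 2(36.84) − 1(26.89) = 46.8
  E: 0 + 2(26.89) = 53.78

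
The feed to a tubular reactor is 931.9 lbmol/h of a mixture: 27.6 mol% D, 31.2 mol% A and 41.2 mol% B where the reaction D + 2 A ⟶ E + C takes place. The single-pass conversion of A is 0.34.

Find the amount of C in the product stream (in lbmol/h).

A reacted = 0.34 × 290.8 = 98.86 lbmol/h; ν_A = −2, so ξ = 98.86/2 = 49.43 lbmol/h.
Outlet amounts (n = n₀ + ν ξ):
  D: 257.2 − 1(49.43) = 207.8
  A: 290.8 − 2(49.43) = 191.9
  E: 0 + 1(49.43) = 49.43
  C: 0 + 1(49.43) = 49.43
  B: 383.9 (inert)

49.4 lbmol/h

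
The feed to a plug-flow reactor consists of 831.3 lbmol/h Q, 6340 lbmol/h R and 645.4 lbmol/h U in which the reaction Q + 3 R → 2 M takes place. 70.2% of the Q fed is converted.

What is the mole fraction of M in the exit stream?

Q reacted = 0.702 × 831.3 = 583.6 lbmol/h; ν_Q = −1, so ξ = 583.6/1 = 583.6 lbmol/h.
Outlet amounts (n = n₀ + ν ξ):
  Q: 831.3 − 1(583.6) = 247.7
  R: 6340 − 3(583.6) = 4589
  M: 0 + 2(583.6) = 1167
  U: 645.4 (inert)
Total out = 6650 lbmol/h; y_M = 1167 / 6650 = 0.1755.

0.176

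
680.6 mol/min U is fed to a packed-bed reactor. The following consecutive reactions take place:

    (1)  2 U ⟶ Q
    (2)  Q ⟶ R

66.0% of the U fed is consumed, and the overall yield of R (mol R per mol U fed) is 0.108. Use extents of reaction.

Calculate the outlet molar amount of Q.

151 mol/min

Conversion of U: U consumed = 2ξ₁ = 0.66 × 680.6 → ξ₁ = 224.6 mol/min.
Yield of R: 1ξ₂ / 680.6 = 0.108 → ξ₂ = 73.5 mol/min.
Outlet amounts (n = n₀ + Σ ν·ξ):
  U: 680.6 − 2(224.6) = 231.4
  Q: 0 + 1(224.6) − 1(73.5) = 151.1
  R: 0 + 1(73.5) = 73.5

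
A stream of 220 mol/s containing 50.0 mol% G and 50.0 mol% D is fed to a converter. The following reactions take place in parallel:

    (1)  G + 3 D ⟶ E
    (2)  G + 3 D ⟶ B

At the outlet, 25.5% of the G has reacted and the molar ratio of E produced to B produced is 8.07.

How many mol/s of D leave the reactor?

25.8 mol/s

Conversion of G: G consumed = 0.255 × 110 = 28.05 mol/s = 1ξ₁ + 1ξ₂.
Selectivity: 1ξ₁ / (1ξ₂) = 8.07 → ξ₁ = 8.07 ξ₂.
Substitute: (1·8.07 + 1) ξ₂ = 28.05 → ξ₂ = 3.093 mol/s, ξ₁ = 24.96 mol/s.
Outlet amounts (n = n₀ + Σ ν·ξ):
  G: 110 − 1(24.96) − 1(3.093) = 81.95
  D: 110 − 3(24.96) − 3(3.093) = 25.85
  E: 0 + 1(24.96) = 24.96
  B: 0 + 1(3.093) = 3.093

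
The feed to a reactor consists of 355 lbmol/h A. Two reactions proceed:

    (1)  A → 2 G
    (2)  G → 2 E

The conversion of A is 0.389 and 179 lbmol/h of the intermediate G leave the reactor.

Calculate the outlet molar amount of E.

194 lbmol/h

Conversion of A: A consumed = 1ξ₁ = 0.389 × 355 → ξ₁ = 138.1 lbmol/h.
G balance: n_G = 0 + 2ξ₁ − 1ξ₂ = 179 → ξ₂ = (2·138.1 − 179)/1 = 97.19 lbmol/h.
Outlet amounts (n = n₀ + Σ ν·ξ):
  A: 355 − 1(138.1) = 216.9
  G: 0 + 2(138.1) − 1(97.19) = 179
  E: 0 + 2(97.19) = 194.4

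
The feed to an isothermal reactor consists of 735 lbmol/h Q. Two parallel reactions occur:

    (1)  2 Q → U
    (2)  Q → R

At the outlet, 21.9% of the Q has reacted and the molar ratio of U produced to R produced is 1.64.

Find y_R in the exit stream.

Conversion of Q: Q consumed = 0.219 × 735 = 161 lbmol/h = 2ξ₁ + 1ξ₂.
Selectivity: 1ξ₁ / (1ξ₂) = 1.64 → ξ₁ = 1.64 ξ₂.
Substitute: (2·1.64 + 1) ξ₂ = 161 → ξ₂ = 37.61 lbmol/h, ξ₁ = 61.68 lbmol/h.
Outlet amounts (n = n₀ + Σ ν·ξ):
  Q: 735 − 2(61.68) − 1(37.61) = 574
  U: 0 + 1(61.68) = 61.68
  R: 0 + 1(37.61) = 37.61
Total out = 673.3 lbmol/h; y_R = 37.61 / 673.3 = 0.05586.

0.0559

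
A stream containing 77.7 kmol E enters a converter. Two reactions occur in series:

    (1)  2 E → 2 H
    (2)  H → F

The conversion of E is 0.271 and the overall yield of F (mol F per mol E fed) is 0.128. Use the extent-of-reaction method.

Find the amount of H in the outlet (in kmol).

Conversion of E: E consumed = 2ξ₁ = 0.271 × 77.7 → ξ₁ = 10.53 kmol.
Yield of F: 1ξ₂ / 77.7 = 0.128 → ξ₂ = 9.946 kmol.
Outlet amounts (n = n₀ + Σ ν·ξ):
  E: 77.7 − 2(10.53) = 56.64
  H: 0 + 2(10.53) − 1(9.946) = 11.11
  F: 0 + 1(9.946) = 9.946

11.1 kmol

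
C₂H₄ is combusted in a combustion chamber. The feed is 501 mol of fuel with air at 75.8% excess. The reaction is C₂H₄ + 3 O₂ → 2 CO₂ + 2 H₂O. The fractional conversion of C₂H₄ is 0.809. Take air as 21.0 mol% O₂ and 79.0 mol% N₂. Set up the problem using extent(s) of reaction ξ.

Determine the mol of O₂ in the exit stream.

1430 mol

Stoichiometric O₂ = 3 × 501 = 1503 mol; O₂ fed = 1503 × 1.758 = 2642 mol.
N₂ fed = 2642 × 79/21 = 9940 mol.
Fuel reacted = 0.809 × 501 → ξ = 405.3 mol.
Outlet (n = n₀ + ν ξ):
  C₂H₄: 501 − 1(405.3) = 95.69
  O₂: 2642 − 3(405.3) = 1426
  N₂: 9940 (inert)
  CO₂: 0 + 2(405.3) = 810.6
  H₂O: 0 + 2(405.3) = 810.6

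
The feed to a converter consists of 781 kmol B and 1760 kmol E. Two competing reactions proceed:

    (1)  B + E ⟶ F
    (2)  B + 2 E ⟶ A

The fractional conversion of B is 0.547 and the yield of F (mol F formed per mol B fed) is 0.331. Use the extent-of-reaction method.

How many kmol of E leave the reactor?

Yield of F: 1ξ₁ / 781 = 0.331 → ξ₁ = 258.5 kmol.
Conversion of B: 1ξ₁ + 1ξ₂ = 0.547 × 781 = 427.2 → ξ₂ = 168.7 kmol.
Outlet amounts (n = n₀ + Σ ν·ξ):
  B: 781 − 1(258.5) − 1(168.7) = 353.8
  E: 1760 − 1(258.5) − 2(168.7) = 1164
  F: 0 + 1(258.5) = 258.5
  A: 0 + 1(168.7) = 168.7

1160 kmol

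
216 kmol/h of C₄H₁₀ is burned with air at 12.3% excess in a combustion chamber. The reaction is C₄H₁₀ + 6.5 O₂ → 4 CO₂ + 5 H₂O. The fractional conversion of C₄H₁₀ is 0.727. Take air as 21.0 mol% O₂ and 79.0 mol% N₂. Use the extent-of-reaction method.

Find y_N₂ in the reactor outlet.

0.745

Stoichiometric O₂ = 6.5 × 216 = 1404 kmol/h; O₂ fed = 1404 × 1.123 = 1577 kmol/h.
N₂ fed = 1577 × 79/21 = 5931 kmol/h.
Fuel reacted = 0.727 × 216 → ξ = 157 kmol/h.
Outlet (n = n₀ + ν ξ):
  C₄H₁₀: 216 − 1(157) = 58.97
  O₂: 1577 − 6.5(157) = 556
  N₂: 5931 (inert)
  CO₂: 0 + 4(157) = 628.1
  H₂O: 0 + 5(157) = 785.2
Total out = 7960 kmol/h; y_N₂ = 5931 / 7960 = 0.7452.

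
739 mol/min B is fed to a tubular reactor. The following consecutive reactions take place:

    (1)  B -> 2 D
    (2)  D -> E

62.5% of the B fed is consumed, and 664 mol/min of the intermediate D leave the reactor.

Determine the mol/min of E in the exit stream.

Conversion of B: B consumed = 1ξ₁ = 0.625 × 739 → ξ₁ = 461.9 mol/min.
D balance: n_D = 0 + 2ξ₁ − 1ξ₂ = 664 → ξ₂ = (2·461.9 − 664)/1 = 259.8 mol/min.
Outlet amounts (n = n₀ + Σ ν·ξ):
  B: 739 − 1(461.9) = 277.1
  D: 0 + 2(461.9) − 1(259.8) = 664
  E: 0 + 1(259.8) = 259.8

260 mol/min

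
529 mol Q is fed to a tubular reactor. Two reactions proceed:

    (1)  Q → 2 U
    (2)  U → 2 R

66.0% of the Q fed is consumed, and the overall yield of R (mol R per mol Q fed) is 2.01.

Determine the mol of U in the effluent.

Conversion of Q: Q consumed = 1ξ₁ = 0.66 × 529 → ξ₁ = 349.1 mol.
Yield of R: 2ξ₂ / 529 = 2.01 → ξ₂ = 531.6 mol.
Outlet amounts (n = n₀ + Σ ν·ξ):
  Q: 529 − 1(349.1) = 179.9
  U: 0 + 2(349.1) − 1(531.6) = 166.6
  R: 0 + 2(531.6) = 1063

167 mol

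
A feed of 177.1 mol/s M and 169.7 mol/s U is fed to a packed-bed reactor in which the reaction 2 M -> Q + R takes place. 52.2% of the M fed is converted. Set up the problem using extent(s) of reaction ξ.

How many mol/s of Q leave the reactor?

46.2 mol/s

M reacted = 0.522 × 177.1 = 92.45 mol/s; ν_M = −2, so ξ = 92.45/2 = 46.22 mol/s.
Outlet amounts (n = n₀ + ν ξ):
  M: 177.1 − 2(46.22) = 84.65
  Q: 0 + 1(46.22) = 46.22
  R: 0 + 1(46.22) = 46.22
  U: 169.7 (inert)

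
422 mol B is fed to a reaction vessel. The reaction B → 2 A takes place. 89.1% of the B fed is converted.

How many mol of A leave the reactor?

B reacted = 0.891 × 422 = 376 mol; ν_B = −1, so ξ = 376/1 = 376 mol.
Outlet amounts (n = n₀ + ν ξ):
  B: 422 − 1(376) = 46
  A: 0 + 2(376) = 752

752 mol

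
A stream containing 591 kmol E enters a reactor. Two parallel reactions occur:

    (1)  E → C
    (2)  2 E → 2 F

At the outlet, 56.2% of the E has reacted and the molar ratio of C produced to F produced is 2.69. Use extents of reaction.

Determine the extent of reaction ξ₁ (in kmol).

ξ₁ = 242 kmol

Conversion of E: E consumed = 0.562 × 591 = 332.1 kmol = 1ξ₁ + 2ξ₂.
Selectivity: 1ξ₁ / (2ξ₂) = 2.69 → ξ₁ = 5.38 ξ₂.
Substitute: (1·5.38 + 2) ξ₂ = 332.1 → ξ₂ = 45.01 kmol, ξ₁ = 242.1 kmol.
Outlet amounts (n = n₀ + Σ ν·ξ):
  E: 591 − 1(242.1) − 2(45.01) = 258.9
  C: 0 + 1(242.1) = 242.1
  F: 0 + 2(45.01) = 90.01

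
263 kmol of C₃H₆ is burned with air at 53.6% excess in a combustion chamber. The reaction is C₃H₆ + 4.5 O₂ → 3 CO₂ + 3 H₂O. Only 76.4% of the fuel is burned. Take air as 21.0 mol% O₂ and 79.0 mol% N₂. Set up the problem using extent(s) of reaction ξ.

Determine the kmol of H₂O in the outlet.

Stoichiometric O₂ = 4.5 × 263 = 1184 kmol; O₂ fed = 1184 × 1.536 = 1818 kmol.
N₂ fed = 1818 × 79/21 = 6839 kmol.
Fuel reacted = 0.764 × 263 → ξ = 200.9 kmol.
Outlet (n = n₀ + ν ξ):
  C₃H₆: 263 − 1(200.9) = 62.07
  O₂: 1818 − 4.5(200.9) = 913.7
  N₂: 6839 (inert)
  CO₂: 0 + 3(200.9) = 602.8
  H₂O: 0 + 3(200.9) = 602.8

603 kmol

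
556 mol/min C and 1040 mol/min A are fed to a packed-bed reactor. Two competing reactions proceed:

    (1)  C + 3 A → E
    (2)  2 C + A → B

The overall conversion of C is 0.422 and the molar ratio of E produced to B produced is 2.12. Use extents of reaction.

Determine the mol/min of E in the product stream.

Conversion of C: C consumed = 0.422 × 556 = 234.6 mol/min = 1ξ₁ + 2ξ₂.
Selectivity: 1ξ₁ / (1ξ₂) = 2.12 → ξ₁ = 2.12 ξ₂.
Substitute: (1·2.12 + 2) ξ₂ = 234.6 → ξ₂ = 56.95 mol/min, ξ₁ = 120.7 mol/min.
Outlet amounts (n = n₀ + Σ ν·ξ):
  C: 556 − 1(120.7) − 2(56.95) = 321.4
  A: 1040 − 3(120.7) − 1(56.95) = 620.9
  E: 0 + 1(120.7) = 120.7
  B: 0 + 1(56.95) = 56.95

121 mol/min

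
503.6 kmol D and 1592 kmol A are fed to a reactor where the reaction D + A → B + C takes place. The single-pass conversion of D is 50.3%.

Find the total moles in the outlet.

D reacted = 0.503 × 503.6 = 253.3 kmol; ν_D = −1, so ξ = 253.3/1 = 253.3 kmol.
Outlet amounts (n = n₀ + ν ξ):
  D: 503.6 − 1(253.3) = 250.3
  A: 1592 − 1(253.3) = 1339
  B: 0 + 1(253.3) = 253.3
  C: 0 + 1(253.3) = 253.3
Total out = 250.3 + 1339 + 253.3 + 253.3 = 2096 kmol.

2100 kmol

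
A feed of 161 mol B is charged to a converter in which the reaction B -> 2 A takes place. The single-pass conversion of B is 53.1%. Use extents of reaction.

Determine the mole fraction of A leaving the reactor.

0.694

B reacted = 0.531 × 161 = 85.49 mol; ν_B = −1, so ξ = 85.49/1 = 85.49 mol.
Outlet amounts (n = n₀ + ν ξ):
  B: 161 − 1(85.49) = 75.51
  A: 0 + 2(85.49) = 171
Total out = 246.5 mol; y_A = 171 / 246.5 = 0.6937.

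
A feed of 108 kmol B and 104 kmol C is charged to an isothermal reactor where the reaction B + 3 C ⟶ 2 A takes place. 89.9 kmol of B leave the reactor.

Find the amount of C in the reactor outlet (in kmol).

49.7 kmol

For B: n = n₀ − 1ξ → 89.9 = 108 − 1ξ, giving ξ = 18.1 kmol.
Outlet amounts (n = n₀ + ν ξ):
  B: 108 − 1(18.1) = 89.9
  C: 104 − 3(18.1) = 49.7
  A: 0 + 2(18.1) = 36.2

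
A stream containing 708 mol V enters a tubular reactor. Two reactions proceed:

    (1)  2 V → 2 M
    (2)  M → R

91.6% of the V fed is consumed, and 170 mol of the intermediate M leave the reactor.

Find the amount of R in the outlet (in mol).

479 mol

Conversion of V: V consumed = 2ξ₁ = 0.916 × 708 → ξ₁ = 324.3 mol.
M balance: n_M = 0 + 2ξ₁ − 1ξ₂ = 170 → ξ₂ = (2·324.3 − 170)/1 = 478.5 mol.
Outlet amounts (n = n₀ + Σ ν·ξ):
  V: 708 − 2(324.3) = 59.47
  M: 0 + 2(324.3) − 1(478.5) = 170
  R: 0 + 1(478.5) = 478.5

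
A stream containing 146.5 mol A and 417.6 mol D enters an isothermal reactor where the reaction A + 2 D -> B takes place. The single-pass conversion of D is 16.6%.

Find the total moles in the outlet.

495 mol

D reacted = 0.166 × 417.6 = 69.32 mol; ν_D = −2, so ξ = 69.32/2 = 34.66 mol.
Outlet amounts (n = n₀ + ν ξ):
  A: 146.5 − 1(34.66) = 111.8
  D: 417.6 − 2(34.66) = 348.3
  B: 0 + 1(34.66) = 34.66
Total out = 111.8 + 348.3 + 34.66 = 494.8 mol.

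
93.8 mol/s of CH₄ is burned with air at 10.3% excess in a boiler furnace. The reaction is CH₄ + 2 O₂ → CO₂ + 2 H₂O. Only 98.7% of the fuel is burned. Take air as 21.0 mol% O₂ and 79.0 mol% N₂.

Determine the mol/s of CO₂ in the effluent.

Stoichiometric O₂ = 2 × 93.8 = 187.6 mol/s; O₂ fed = 187.6 × 1.103 = 206.9 mol/s.
N₂ fed = 206.9 × 79/21 = 778.4 mol/s.
Fuel reacted = 0.987 × 93.8 → ξ = 92.58 mol/s.
Outlet (n = n₀ + ν ξ):
  CH₄: 93.8 − 1(92.58) = 1.219
  O₂: 206.9 − 2(92.58) = 21.76
  N₂: 778.4 (inert)
  CO₂: 0 + 1(92.58) = 92.58
  H₂O: 0 + 2(92.58) = 185.2

92.6 mol/s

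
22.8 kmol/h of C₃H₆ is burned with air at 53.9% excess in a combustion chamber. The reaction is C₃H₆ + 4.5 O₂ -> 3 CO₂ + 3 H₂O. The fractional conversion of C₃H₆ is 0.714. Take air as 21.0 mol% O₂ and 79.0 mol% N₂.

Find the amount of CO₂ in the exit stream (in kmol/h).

48.8 kmol/h

Stoichiometric O₂ = 4.5 × 22.8 = 102.6 kmol/h; O₂ fed = 102.6 × 1.539 = 157.9 kmol/h.
N₂ fed = 157.9 × 79/21 = 594 kmol/h.
Fuel reacted = 0.714 × 22.8 → ξ = 16.28 kmol/h.
Outlet (n = n₀ + ν ξ):
  C₃H₆: 22.8 − 1(16.28) = 6.521
  O₂: 157.9 − 4.5(16.28) = 84.65
  N₂: 594 (inert)
  CO₂: 0 + 3(16.28) = 48.84
  H₂O: 0 + 3(16.28) = 48.84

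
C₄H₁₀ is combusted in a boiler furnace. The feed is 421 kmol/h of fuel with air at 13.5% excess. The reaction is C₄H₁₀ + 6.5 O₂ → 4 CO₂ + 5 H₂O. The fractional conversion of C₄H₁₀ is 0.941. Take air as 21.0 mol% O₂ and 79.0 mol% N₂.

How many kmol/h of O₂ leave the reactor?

531 kmol/h

Stoichiometric O₂ = 6.5 × 421 = 2736 kmol/h; O₂ fed = 2736 × 1.135 = 3106 kmol/h.
N₂ fed = 3106 × 79/21 = 11680 kmol/h.
Fuel reacted = 0.941 × 421 → ξ = 396.2 kmol/h.
Outlet (n = n₀ + ν ξ):
  C₄H₁₀: 421 − 1(396.2) = 24.84
  O₂: 3106 − 6.5(396.2) = 530.9
  N₂: 11680 (inert)
  CO₂: 0 + 4(396.2) = 1585
  H₂O: 0 + 5(396.2) = 1981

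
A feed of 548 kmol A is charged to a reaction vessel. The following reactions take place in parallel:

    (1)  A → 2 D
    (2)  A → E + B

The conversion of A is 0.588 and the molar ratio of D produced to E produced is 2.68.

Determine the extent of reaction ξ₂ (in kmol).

Conversion of A: A consumed = 0.588 × 548 = 322.2 kmol = 1ξ₁ + 1ξ₂.
Selectivity: 2ξ₁ / (1ξ₂) = 2.68 → ξ₁ = 1.34 ξ₂.
Substitute: (1·1.34 + 1) ξ₂ = 322.2 → ξ₂ = 137.7 kmol, ξ₁ = 184.5 kmol.
Outlet amounts (n = n₀ + Σ ν·ξ):
  A: 548 − 1(184.5) − 1(137.7) = 225.8
  D: 0 + 2(184.5) = 369
  E: 0 + 1(137.7) = 137.7
  B: 0 + 1(137.7) = 137.7

ξ₂ = 138 kmol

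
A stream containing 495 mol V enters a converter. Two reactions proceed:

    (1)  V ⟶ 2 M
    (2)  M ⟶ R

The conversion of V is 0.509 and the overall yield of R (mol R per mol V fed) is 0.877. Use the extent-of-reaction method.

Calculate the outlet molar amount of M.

Conversion of V: V consumed = 1ξ₁ = 0.509 × 495 → ξ₁ = 252 mol.
Yield of R: 1ξ₂ / 495 = 0.877 → ξ₂ = 434.1 mol.
Outlet amounts (n = n₀ + Σ ν·ξ):
  V: 495 − 1(252) = 243
  M: 0 + 2(252) − 1(434.1) = 69.8
  R: 0 + 1(434.1) = 434.1

69.8 mol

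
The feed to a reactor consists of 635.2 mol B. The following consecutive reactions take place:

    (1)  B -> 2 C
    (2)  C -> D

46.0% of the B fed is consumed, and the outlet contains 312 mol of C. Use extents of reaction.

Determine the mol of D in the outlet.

Conversion of B: B consumed = 1ξ₁ = 0.46 × 635.2 → ξ₁ = 292.2 mol.
C balance: n_C = 0 + 2ξ₁ − 1ξ₂ = 312 → ξ₂ = (2·292.2 − 312)/1 = 272.4 mol.
Outlet amounts (n = n₀ + Σ ν·ξ):
  B: 635.2 − 1(292.2) = 343
  C: 0 + 2(292.2) − 1(272.4) = 312
  D: 0 + 1(272.4) = 272.4

272 mol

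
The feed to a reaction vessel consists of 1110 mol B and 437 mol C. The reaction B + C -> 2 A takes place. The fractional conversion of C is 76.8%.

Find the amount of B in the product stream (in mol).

774 mol

C reacted = 0.768 × 437 = 335.6 mol; ν_C = −1, so ξ = 335.6/1 = 335.6 mol.
Outlet amounts (n = n₀ + ν ξ):
  B: 1110 − 1(335.6) = 774.4
  C: 437 − 1(335.6) = 101.4
  A: 0 + 2(335.6) = 671.2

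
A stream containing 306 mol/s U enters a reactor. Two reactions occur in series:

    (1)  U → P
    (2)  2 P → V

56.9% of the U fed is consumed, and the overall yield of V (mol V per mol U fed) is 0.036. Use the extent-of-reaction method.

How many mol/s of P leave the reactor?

Conversion of U: U consumed = 1ξ₁ = 0.569 × 306 → ξ₁ = 174.1 mol/s.
Yield of V: 1ξ₂ / 306 = 0.036 → ξ₂ = 11.02 mol/s.
Outlet amounts (n = n₀ + Σ ν·ξ):
  U: 306 − 1(174.1) = 131.9
  P: 0 + 1(174.1) − 2(11.02) = 152.1
  V: 0 + 1(11.02) = 11.02

152 mol/s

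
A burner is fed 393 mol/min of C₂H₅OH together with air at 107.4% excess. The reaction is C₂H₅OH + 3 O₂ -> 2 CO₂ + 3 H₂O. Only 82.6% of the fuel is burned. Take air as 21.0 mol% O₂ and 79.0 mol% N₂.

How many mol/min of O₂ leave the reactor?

1470 mol/min

Stoichiometric O₂ = 3 × 393 = 1179 mol/min; O₂ fed = 1179 × 2.074 = 2445 mol/min.
N₂ fed = 2445 × 79/21 = 9199 mol/min.
Fuel reacted = 0.826 × 393 → ξ = 324.6 mol/min.
Outlet (n = n₀ + ν ξ):
  C₂H₅OH: 393 − 1(324.6) = 68.38
  O₂: 2445 − 3(324.6) = 1471
  N₂: 9199 (inert)
  CO₂: 0 + 2(324.6) = 649.2
  H₂O: 0 + 3(324.6) = 973.9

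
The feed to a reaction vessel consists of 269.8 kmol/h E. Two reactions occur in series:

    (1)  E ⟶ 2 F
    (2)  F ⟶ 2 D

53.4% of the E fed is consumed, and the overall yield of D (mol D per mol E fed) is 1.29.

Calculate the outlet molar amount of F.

Conversion of E: E consumed = 1ξ₁ = 0.534 × 269.8 → ξ₁ = 144.1 kmol/h.
Yield of D: 2ξ₂ / 269.8 = 1.29 → ξ₂ = 174 kmol/h.
Outlet amounts (n = n₀ + Σ ν·ξ):
  E: 269.8 − 1(144.1) = 125.7
  F: 0 + 2(144.1) − 1(174) = 114.1
  D: 0 + 2(174) = 348

114 kmol/h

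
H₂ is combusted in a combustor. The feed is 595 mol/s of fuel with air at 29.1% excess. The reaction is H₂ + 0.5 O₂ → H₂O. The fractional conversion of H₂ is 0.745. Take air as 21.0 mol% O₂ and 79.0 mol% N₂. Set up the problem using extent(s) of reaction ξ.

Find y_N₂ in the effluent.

0.656

Stoichiometric O₂ = 0.5 × 595 = 297.5 mol/s; O₂ fed = 297.5 × 1.291 = 384.1 mol/s.
N₂ fed = 384.1 × 79/21 = 1445 mol/s.
Fuel reacted = 0.745 × 595 → ξ = 443.3 mol/s.
Outlet (n = n₀ + ν ξ):
  H₂: 595 − 1(443.3) = 151.7
  O₂: 384.1 − 0.5(443.3) = 162.4
  N₂: 1445 (inert)
  H₂O: 0 + 1(443.3) = 443.3
Total out = 2202 mol/s; y_N₂ = 1445 / 2202 = 0.6561.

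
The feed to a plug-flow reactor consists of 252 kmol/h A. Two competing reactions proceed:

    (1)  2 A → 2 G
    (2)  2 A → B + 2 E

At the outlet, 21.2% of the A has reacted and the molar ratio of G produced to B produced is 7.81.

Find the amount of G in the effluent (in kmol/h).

42.5 kmol/h

Conversion of A: A consumed = 0.212 × 252 = 53.42 kmol/h = 2ξ₁ + 2ξ₂.
Selectivity: 2ξ₁ / (1ξ₂) = 7.81 → ξ₁ = 3.905 ξ₂.
Substitute: (2·3.905 + 2) ξ₂ = 53.42 → ξ₂ = 5.446 kmol/h, ξ₁ = 21.27 kmol/h.
Outlet amounts (n = n₀ + Σ ν·ξ):
  A: 252 − 2(21.27) − 2(5.446) = 198.6
  G: 0 + 2(21.27) = 42.53
  B: 0 + 1(5.446) = 5.446
  E: 0 + 2(5.446) = 10.89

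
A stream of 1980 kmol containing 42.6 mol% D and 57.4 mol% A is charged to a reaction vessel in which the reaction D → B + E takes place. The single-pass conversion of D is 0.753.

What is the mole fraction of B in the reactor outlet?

D reacted = 0.753 × 843.5 = 635.1 kmol; ν_D = −1, so ξ = 635.1/1 = 635.1 kmol.
Outlet amounts (n = n₀ + ν ξ):
  D: 843.5 − 1(635.1) = 208.3
  B: 0 + 1(635.1) = 635.1
  E: 0 + 1(635.1) = 635.1
  A: 1137 (inert)
Total out = 2615 kmol; y_B = 635.1 / 2615 = 0.2429.

0.243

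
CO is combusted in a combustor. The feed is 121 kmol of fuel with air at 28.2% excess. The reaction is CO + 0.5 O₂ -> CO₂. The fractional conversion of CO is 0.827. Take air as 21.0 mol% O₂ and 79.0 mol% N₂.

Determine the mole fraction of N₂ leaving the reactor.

Stoichiometric O₂ = 0.5 × 121 = 60.5 kmol; O₂ fed = 60.5 × 1.282 = 77.56 kmol.
N₂ fed = 77.56 × 79/21 = 291.8 kmol.
Fuel reacted = 0.827 × 121 → ξ = 100.1 kmol.
Outlet (n = n₀ + ν ξ):
  CO: 121 − 1(100.1) = 20.93
  O₂: 77.56 − 0.5(100.1) = 27.53
  N₂: 291.8 (inert)
  CO₂: 0 + 1(100.1) = 100.1
Total out = 440.3 kmol; y_N₂ = 291.8 / 440.3 = 0.6627.

0.663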